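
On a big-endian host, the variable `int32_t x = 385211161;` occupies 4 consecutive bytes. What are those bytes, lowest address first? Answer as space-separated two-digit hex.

385211161 in hexadecimal, padded to 32 bits, is 0x16F5DB19.
Split into bytes (most-significant first): 16 F5 DB 19.
Big-endian: lowest address holds the most-significant byte.
So the memory order matches the most-significant-first order: 16 F5 DB 19.

16 F5 DB 19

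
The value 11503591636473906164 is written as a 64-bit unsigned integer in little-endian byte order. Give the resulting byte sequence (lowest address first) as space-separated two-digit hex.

11503591636473906164 in hexadecimal, padded to 64 bits, is 0x9FA4F7A50D2E83F4.
Split into bytes (most-significant first): 9F A4 F7 A5 0D 2E 83 F4.
Little-endian: lowest address holds the least-significant byte.
So at ascending addresses the bytes are F4 83 2E 0D A5 F7 A4 9F.

F4 83 2E 0D A5 F7 A4 9F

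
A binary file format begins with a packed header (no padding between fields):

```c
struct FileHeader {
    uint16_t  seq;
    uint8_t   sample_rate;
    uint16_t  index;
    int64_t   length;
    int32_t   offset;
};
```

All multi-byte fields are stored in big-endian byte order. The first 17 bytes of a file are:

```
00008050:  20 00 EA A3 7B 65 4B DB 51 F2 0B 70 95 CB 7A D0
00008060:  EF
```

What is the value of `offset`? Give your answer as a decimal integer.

-881143569

`offset` follows `seq` (2 B), `sample_rate` (1 B), `index` (2 B), `length` (8 B), so it starts at offset 2 + 1 + 2 + 8 = 13 and occupies 4 bytes.
Bytes at offsets 13..16: CB 7A D0 EF.
Big-endian: lowest address holds the most-significant byte.
The bytes are already most-significant first: 0xCB7AD0EF.
Top bit is set, so as a signed 32-bit value this is 0xCB7AD0EF − 2^32 = -881143569.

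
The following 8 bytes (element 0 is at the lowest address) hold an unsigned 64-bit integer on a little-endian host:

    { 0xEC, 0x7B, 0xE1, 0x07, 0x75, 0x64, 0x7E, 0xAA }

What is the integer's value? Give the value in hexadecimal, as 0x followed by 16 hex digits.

0xAA7E647507E17BEC

In little-endian order the low byte comes first in memory.
Reassemble most-significant byte first: AA 7E 64 75 07 E1 7B EC → 0xAA7E647507E17BEC.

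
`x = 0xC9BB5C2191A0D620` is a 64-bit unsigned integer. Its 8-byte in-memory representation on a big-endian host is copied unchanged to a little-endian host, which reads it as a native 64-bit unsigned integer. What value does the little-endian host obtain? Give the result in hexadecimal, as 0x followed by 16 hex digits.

Stored big-endian, the bytes at ascending addresses are C9 BB 5C 21 91 A0 D6 20.
Read back as little-endian, the first byte is least significant, giving 0x20D6A091215CBBC9.

0x20D6A091215CBBC9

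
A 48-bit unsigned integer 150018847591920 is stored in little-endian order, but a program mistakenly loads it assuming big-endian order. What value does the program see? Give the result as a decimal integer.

264763778822280

150018847591920 in 48-bit hexadecimal is 0x8870FC1ECDF0.
Stored little-endian, the bytes at ascending addresses are F0 CD 1E FC 70 88.
Read back as big-endian, the last byte is least significant, giving 0xF0CD1EFC7088.
0xF0CD1EFC7088 = 264763778822280.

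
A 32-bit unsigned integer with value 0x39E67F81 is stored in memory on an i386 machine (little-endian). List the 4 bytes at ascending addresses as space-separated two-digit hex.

Split into bytes (most-significant first): 39 E6 7F 81.
Little-endian: lowest address holds the least-significant byte.
So at ascending addresses the bytes are 81 7F E6 39.

81 7F E6 39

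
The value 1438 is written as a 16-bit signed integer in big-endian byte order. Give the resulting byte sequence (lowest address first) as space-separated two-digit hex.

05 9E

1438 in hexadecimal, padded to 16 bits, is 0x059E.
Split into bytes (most-significant first): 05 9E.
Big-endian: lowest address holds the most-significant byte.
So the memory order matches the most-significant-first order: 05 9E.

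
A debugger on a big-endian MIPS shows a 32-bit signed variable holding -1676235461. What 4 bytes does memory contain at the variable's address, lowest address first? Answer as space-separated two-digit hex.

Two's complement of -1676235461 in 32 bits: 1676235461 = 0x63E952C5; invert → 0x9C16AD3A; add 1 → 0x9C16AD3B.
Split into bytes (most-significant first): 9C 16 AD 3B.
Big-endian stores the most-significant byte at the lowest address.
So the memory order matches the most-significant-first order: 9C 16 AD 3B.

9C 16 AD 3B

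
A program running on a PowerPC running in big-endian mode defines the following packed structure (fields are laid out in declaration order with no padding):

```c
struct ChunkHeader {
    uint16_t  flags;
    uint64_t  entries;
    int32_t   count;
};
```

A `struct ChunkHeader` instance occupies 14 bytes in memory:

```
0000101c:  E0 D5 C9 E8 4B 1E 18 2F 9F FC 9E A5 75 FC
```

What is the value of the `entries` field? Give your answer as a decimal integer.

`entries` follows `flags` (2 bytes), so it starts at byte offset 2 and occupies 8 bytes.
Bytes at offsets 2..9: C9 E8 4B 1E 18 2F 9F FC.
In big-endian order the high byte comes first in memory.
The bytes are already most-significant first: 0xC9E84B1E182F9FFC.
0xC9E84B1E182F9FFC = 14548961188847263740.

14548961188847263740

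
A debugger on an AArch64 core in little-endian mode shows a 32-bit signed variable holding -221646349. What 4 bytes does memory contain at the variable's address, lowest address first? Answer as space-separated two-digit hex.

Two's complement of -221646349 in 32 bits: 221646349 = 0x0D360E0D; invert → 0xF2C9F1F2; add 1 → 0xF2C9F1F3.
Split into bytes (most-significant first): F2 C9 F1 F3.
In little-endian order the low byte comes first in memory.
So at ascending addresses the bytes are F3 F1 C9 F2.

F3 F1 C9 F2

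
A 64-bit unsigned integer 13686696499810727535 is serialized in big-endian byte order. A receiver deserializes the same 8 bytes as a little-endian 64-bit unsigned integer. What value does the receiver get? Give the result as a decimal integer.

13686696499810727535 in 64-bit hexadecimal is 0xBDF0E9F38BCCF66F.
Stored big-endian, the bytes at ascending addresses are BD F0 E9 F3 8B CC F6 6F.
Read back as little-endian, the first byte is least significant, giving 0x6FF6CC8BF3E9F0BD.
0x6FF6CC8BF3E9F0BD = 8067860683945537725.

8067860683945537725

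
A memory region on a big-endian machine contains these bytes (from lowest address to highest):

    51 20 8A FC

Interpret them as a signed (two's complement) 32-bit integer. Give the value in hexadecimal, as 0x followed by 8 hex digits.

0x51208AFC

In big-endian order the high byte comes first in memory.
The bytes are already most-significant first: 0x51208AFC.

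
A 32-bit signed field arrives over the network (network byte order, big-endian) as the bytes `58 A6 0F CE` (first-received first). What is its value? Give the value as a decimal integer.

Big-endian stores the most-significant byte at the lowest address.
The bytes are already most-significant first: 0x58A60FCE.
0x58A60FCE = 1487278030.

1487278030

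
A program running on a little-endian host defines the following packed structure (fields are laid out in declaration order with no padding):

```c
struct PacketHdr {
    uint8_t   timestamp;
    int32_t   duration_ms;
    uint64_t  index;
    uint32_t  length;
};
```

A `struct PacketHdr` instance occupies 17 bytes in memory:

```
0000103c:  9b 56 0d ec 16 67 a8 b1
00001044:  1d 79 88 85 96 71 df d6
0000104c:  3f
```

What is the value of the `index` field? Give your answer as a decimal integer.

`index` follows `timestamp` (1 B), `duration_ms` (4 B), so it starts at offset 1 + 4 = 5 and occupies 8 bytes.
Bytes at offsets 5..12: 67 A8 B1 1D 79 88 85 96.
In little-endian order the low byte comes first in memory.
Reassemble most-significant byte first: 96 85 88 79 1D B1 A8 67 → 0x968588791DB1A867.
0x968588791DB1A867 = 10846225331362310247.

10846225331362310247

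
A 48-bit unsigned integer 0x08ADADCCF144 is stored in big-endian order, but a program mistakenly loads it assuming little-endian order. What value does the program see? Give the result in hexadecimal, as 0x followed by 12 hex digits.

0x44F1CCADAD08

Stored big-endian, the bytes at ascending addresses are 08 AD AD CC F1 44.
Read back as little-endian, the first byte is least significant, giving 0x44F1CCADAD08.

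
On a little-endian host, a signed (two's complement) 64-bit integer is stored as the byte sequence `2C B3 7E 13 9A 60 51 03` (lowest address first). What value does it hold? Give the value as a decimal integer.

239078470095647532

Little-endian stores the least-significant byte at the lowest address.
Reassemble most-significant byte first: 03 51 60 9A 13 7E B3 2C → 0x0351609A137EB32C.
0x0351609A137EB32C = 239078470095647532.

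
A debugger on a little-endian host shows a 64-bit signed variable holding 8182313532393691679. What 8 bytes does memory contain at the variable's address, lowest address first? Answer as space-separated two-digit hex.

8182313532393691679 in hexadecimal, padded to 64 bits, is 0x718D6ACE53329A1F.
Split into bytes (most-significant first): 71 8D 6A CE 53 32 9A 1F.
Little-endian stores the least-significant byte at the lowest address.
So at ascending addresses the bytes are 1F 9A 32 53 CE 6A 8D 71.

1F 9A 32 53 CE 6A 8D 71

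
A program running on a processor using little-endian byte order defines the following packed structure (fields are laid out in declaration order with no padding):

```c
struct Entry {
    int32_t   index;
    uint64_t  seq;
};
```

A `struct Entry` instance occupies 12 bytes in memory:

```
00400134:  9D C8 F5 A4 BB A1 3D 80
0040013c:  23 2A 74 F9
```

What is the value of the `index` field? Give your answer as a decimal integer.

-1527396195

`index` is the first field, at byte offset 0, occupying 4 bytes.
Bytes at offsets 0..3: 9D C8 F5 A4.
In little-endian order the low byte comes first in memory.
Reassemble most-significant byte first: A4 F5 C8 9D → 0xA4F5C89D.
Top bit is set, so as a signed 32-bit value this is 0xA4F5C89D − 2^32 = -1527396195.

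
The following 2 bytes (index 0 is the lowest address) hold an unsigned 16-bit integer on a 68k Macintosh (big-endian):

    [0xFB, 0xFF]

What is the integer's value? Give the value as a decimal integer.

64511

Big-endian stores the most-significant byte at the lowest address.
The bytes are already most-significant first: 0xFBFF.
0xFBFF = 64511.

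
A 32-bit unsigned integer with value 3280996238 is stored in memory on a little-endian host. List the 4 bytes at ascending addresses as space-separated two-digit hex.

8E 07 90 C3

3280996238 in hexadecimal, padded to 32 bits, is 0xC390078E.
Split into bytes (most-significant first): C3 90 07 8E.
In little-endian order the low byte comes first in memory.
So at ascending addresses the bytes are 8E 07 90 C3.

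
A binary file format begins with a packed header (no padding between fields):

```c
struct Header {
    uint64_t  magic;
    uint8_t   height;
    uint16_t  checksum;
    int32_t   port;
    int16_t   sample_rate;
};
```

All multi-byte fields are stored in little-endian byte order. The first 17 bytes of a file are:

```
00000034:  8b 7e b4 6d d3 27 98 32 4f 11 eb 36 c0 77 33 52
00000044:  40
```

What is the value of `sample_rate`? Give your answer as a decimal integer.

16466

`sample_rate` follows `magic` (8 B), `height` (1 B), `checksum` (2 B), `port` (4 B), so it starts at offset 8 + 1 + 2 + 4 = 15 and occupies 2 bytes.
Bytes at offsets 15..16: 52 40.
In little-endian order the low byte comes first in memory.
Reassemble most-significant byte first: 40 52 → 0x4052.
0x4052 = 16466.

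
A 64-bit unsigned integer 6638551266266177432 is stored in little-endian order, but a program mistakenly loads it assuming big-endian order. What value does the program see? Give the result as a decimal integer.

6638551266266177432 in 64-bit hexadecimal is 0x5C20DF344103DF98.
Stored little-endian, the bytes at ascending addresses are 98 DF 03 41 34 DF 20 5C.
Read back as big-endian, the last byte is least significant, giving 0x98DF034134DF205C.
0x98DF034134DF205C = 11015526792166318172.

11015526792166318172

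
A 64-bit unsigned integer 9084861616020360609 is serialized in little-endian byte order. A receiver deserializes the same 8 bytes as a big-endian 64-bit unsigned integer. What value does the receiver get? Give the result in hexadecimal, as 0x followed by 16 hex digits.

0xA18D799081E9137E

9084861616020360609 in 64-bit hexadecimal is 0x7E13E98190798DA1.
Stored little-endian, the bytes at ascending addresses are A1 8D 79 90 81 E9 13 7E.
Read back as big-endian, the last byte is least significant, giving 0xA18D799081E9137E.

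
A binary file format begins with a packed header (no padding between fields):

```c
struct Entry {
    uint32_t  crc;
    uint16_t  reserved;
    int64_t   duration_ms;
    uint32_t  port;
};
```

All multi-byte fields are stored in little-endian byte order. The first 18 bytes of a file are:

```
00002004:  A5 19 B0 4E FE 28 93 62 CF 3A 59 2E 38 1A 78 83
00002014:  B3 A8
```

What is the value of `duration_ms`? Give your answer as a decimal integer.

1889311004455559827

`duration_ms` follows `crc` (4 B), `reserved` (2 B), so it starts at offset 4 + 2 = 6 and occupies 8 bytes.
Bytes at offsets 6..13: 93 62 CF 3A 59 2E 38 1A.
Little-endian stores the least-significant byte at the lowest address.
Reassemble most-significant byte first: 1A 38 2E 59 3A CF 62 93 → 0x1A382E593ACF6293.
0x1A382E593ACF6293 = 1889311004455559827.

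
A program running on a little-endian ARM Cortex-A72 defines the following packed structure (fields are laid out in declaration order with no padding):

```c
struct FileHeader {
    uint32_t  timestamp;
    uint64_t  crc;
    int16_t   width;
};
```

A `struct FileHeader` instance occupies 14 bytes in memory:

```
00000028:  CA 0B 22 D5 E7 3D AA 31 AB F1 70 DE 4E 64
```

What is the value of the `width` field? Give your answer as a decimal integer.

25678

`width` follows `timestamp` (4 B), `crc` (8 B), so it starts at offset 4 + 8 = 12 and occupies 2 bytes.
Bytes at offsets 12..13: 4E 64.
In little-endian order the low byte comes first in memory.
Reassemble most-significant byte first: 64 4E → 0x644E.
0x644E = 25678.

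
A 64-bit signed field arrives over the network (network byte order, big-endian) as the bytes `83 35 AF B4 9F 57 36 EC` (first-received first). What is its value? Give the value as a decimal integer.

Big-endian: lowest address holds the most-significant byte.
The bytes are already most-significant first: 0x8335AFB49F5736EC.
Top bit is set, so as a signed 64-bit value this is 0x8335AFB49F5736EC − 2^64 = -8992087890673060116.

-8992087890673060116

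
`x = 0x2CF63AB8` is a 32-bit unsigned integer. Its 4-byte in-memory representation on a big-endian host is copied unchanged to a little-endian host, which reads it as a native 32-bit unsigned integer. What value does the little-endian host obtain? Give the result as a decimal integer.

3090871852

Stored big-endian, the bytes at ascending addresses are 2C F6 3A B8.
Read back as little-endian, the first byte is least significant, giving 0xB83AF62C.
0xB83AF62C = 3090871852.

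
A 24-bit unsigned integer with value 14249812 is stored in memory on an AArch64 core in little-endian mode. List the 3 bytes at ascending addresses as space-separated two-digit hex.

14249812 in hexadecimal, padded to 24 bits, is 0xD96F54.
Split into bytes (most-significant first): D9 6F 54.
Little-endian stores the least-significant byte at the lowest address.
So at ascending addresses the bytes are 54 6F D9.

54 6F D9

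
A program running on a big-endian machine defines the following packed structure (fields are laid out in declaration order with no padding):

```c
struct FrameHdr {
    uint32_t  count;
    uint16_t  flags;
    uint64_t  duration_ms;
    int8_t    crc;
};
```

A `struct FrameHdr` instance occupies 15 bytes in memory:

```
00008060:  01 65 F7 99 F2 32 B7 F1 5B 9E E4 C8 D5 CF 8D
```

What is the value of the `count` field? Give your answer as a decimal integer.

23459737

`count` is the first field, at byte offset 0, occupying 4 bytes.
Bytes at offsets 0..3: 01 65 F7 99.
Big-endian: lowest address holds the most-significant byte.
The bytes are already most-significant first: 0x0165F799.
0x0165F799 = 23459737.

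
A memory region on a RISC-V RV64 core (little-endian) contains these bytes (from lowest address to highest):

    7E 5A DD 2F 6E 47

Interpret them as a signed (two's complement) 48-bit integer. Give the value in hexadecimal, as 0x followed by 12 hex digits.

Little-endian: lowest address holds the least-significant byte.
Reassemble most-significant byte first: 47 6E 2F DD 5A 7E → 0x476E2FDD5A7E.

0x476E2FDD5A7E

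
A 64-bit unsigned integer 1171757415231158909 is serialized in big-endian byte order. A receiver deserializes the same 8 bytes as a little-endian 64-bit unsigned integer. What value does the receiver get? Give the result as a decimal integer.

1171757415231158909 in 64-bit hexadecimal is 0x1042EB2931C87A7D.
Stored big-endian, the bytes at ascending addresses are 10 42 EB 29 31 C8 7A 7D.
Read back as little-endian, the first byte is least significant, giving 0x7D7AC83129EB4210.
0x7D7AC83129EB4210 = 9041759315381928464.

9041759315381928464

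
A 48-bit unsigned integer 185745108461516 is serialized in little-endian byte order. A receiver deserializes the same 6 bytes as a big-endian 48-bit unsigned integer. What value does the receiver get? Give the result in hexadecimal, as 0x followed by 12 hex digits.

185745108461516 in 48-bit hexadecimal is 0xA8EF273567CC.
Stored little-endian, the bytes at ascending addresses are CC 67 35 27 EF A8.
Read back as big-endian, the last byte is least significant, giving 0xCC673527EFA8.

0xCC673527EFA8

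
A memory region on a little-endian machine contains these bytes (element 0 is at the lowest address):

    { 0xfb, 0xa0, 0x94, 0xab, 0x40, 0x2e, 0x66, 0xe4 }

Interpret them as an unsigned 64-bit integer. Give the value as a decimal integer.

16457892743563485435

Little-endian: lowest address holds the least-significant byte.
Reassemble most-significant byte first: E4 66 2E 40 AB 94 A0 FB → 0xE4662E40AB94A0FB.
0xE4662E40AB94A0FB = 16457892743563485435.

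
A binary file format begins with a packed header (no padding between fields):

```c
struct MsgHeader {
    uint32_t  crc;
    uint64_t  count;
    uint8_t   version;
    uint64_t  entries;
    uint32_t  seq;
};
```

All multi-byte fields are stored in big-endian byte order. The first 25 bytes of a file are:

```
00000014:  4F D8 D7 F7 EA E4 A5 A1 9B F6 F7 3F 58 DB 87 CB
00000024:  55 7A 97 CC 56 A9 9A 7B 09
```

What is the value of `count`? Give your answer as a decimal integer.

16925835413090137919

`count` follows `crc` (4 bytes), so it starts at byte offset 4 and occupies 8 bytes.
Bytes at offsets 4..11: EA E4 A5 A1 9B F6 F7 3F.
Big-endian: lowest address holds the most-significant byte.
The bytes are already most-significant first: 0xEAE4A5A19BF6F73F.
0xEAE4A5A19BF6F73F = 16925835413090137919.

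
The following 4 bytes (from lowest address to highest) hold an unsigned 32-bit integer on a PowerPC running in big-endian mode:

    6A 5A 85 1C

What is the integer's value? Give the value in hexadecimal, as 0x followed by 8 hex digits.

0x6A5A851C

Big-endian stores the most-significant byte at the lowest address.
The bytes are already most-significant first: 0x6A5A851C.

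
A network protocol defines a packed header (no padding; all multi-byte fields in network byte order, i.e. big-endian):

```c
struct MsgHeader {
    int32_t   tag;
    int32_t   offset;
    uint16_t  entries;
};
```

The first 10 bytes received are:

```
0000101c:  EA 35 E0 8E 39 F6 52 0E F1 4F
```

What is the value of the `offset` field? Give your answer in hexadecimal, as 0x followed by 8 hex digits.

`offset` follows `tag` (4 bytes), so it starts at byte offset 4 and occupies 4 bytes.
Bytes at offsets 4..7: 39 F6 52 0E.
Big-endian stores the most-significant byte at the lowest address.
The bytes are already most-significant first: 0x39F6520E.

0x39F6520E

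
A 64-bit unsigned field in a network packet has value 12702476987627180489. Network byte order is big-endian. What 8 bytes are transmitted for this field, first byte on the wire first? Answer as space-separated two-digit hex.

12702476987627180489 in hexadecimal, padded to 64 bits, is 0xB0484385071791C9.
Split into bytes (most-significant first): B0 48 43 85 07 17 91 C9.
Big-endian stores the most-significant byte at the lowest address.
So the memory order matches the most-significant-first order: B0 48 43 85 07 17 91 C9.

B0 48 43 85 07 17 91 C9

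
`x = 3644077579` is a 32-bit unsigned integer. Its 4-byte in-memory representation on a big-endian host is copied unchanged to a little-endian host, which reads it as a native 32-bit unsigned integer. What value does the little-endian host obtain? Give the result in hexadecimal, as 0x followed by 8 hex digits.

3644077579 in 32-bit hexadecimal is 0xD934360B.
Stored big-endian, the bytes at ascending addresses are D9 34 36 0B.
Read back as little-endian, the first byte is least significant, giving 0x0B3634D9.

0x0B3634D9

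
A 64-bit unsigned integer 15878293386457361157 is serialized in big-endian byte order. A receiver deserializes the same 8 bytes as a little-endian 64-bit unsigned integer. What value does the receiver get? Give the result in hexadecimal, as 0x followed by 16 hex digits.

15878293386457361157 in 64-bit hexadecimal is 0xDC5B07B54B39AB05.
Stored big-endian, the bytes at ascending addresses are DC 5B 07 B5 4B 39 AB 05.
Read back as little-endian, the first byte is least significant, giving 0x05AB394BB5075BDC.

0x05AB394BB5075BDC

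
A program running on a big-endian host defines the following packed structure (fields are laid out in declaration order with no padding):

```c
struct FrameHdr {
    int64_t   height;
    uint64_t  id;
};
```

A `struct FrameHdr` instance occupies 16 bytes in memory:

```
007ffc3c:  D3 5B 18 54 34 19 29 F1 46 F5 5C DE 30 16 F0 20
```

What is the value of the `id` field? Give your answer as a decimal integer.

`id` follows `height` (8 bytes), so it starts at byte offset 8 and occupies 8 bytes.
Bytes at offsets 8..15: 46 F5 5C DE 30 16 F0 20.
Big-endian stores the most-significant byte at the lowest address.
The bytes are already most-significant first: 0x46F55CDE3016F020.
0x46F55CDE3016F020 = 5113095061308370976.

5113095061308370976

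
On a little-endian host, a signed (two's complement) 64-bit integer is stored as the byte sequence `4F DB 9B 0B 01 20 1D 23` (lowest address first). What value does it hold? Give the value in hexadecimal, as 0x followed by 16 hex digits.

Little-endian: lowest address holds the least-significant byte.
Reassemble most-significant byte first: 23 1D 20 01 0B 9B DB 4F → 0x231D20010B9BDB4F.

0x231D20010B9BDB4F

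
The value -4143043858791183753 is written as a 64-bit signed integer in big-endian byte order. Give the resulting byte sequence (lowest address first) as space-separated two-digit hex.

Two's complement of -4143043858791183753 in 64 bits: 4143043858791183753 = 0x397F0C70541CB589; invert → 0xC680F38FABE34A76; add 1 → 0xC680F38FABE34A77.
Split into bytes (most-significant first): C6 80 F3 8F AB E3 4A 77.
Big-endian stores the most-significant byte at the lowest address.
So the memory order matches the most-significant-first order: C6 80 F3 8F AB E3 4A 77.

C6 80 F3 8F AB E3 4A 77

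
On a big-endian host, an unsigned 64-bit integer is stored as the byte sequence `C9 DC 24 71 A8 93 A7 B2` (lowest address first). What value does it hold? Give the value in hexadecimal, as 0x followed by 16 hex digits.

Big-endian stores the most-significant byte at the lowest address.
The bytes are already most-significant first: 0xC9DC2471A893A7B2.

0xC9DC2471A893A7B2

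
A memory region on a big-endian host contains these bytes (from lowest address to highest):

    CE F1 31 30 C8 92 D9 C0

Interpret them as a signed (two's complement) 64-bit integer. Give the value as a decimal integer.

-3534990146915870272

Big-endian stores the most-significant byte at the lowest address.
The bytes are already most-significant first: 0xCEF13130C892D9C0.
Top bit is set, so as a signed 64-bit value this is 0xCEF13130C892D9C0 − 2^64 = -3534990146915870272.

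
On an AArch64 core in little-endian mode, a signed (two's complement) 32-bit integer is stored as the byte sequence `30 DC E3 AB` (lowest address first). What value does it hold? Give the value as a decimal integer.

-1411130320

In little-endian order the low byte comes first in memory.
Reassemble most-significant byte first: AB E3 DC 30 → 0xABE3DC30.
Top bit is set, so as a signed 32-bit value this is 0xABE3DC30 − 2^32 = -1411130320.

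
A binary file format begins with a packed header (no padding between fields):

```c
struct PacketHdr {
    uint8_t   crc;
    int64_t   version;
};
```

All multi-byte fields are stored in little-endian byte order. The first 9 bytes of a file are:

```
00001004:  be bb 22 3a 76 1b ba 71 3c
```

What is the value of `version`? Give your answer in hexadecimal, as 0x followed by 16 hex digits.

0x3C71BA1B763A22BB

`version` follows `crc` (1 byte), so it starts at byte offset 1 and occupies 8 bytes.
Bytes at offsets 1..8: BB 22 3A 76 1B BA 71 3C.
Little-endian: lowest address holds the least-significant byte.
Reassemble most-significant byte first: 3C 71 BA 1B 76 3A 22 BB → 0x3C71BA1B763A22BB.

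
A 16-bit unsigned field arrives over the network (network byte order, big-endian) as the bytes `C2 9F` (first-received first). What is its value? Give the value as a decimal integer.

49823

Big-endian stores the most-significant byte at the lowest address.
The bytes are already most-significant first: 0xC29F.
0xC29F = 49823.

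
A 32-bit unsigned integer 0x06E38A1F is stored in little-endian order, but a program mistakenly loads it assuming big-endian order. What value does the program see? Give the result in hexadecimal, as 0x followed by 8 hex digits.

Stored little-endian, the bytes at ascending addresses are 1F 8A E3 06.
Read back as big-endian, the last byte is least significant, giving 0x1F8AE306.

0x1F8AE306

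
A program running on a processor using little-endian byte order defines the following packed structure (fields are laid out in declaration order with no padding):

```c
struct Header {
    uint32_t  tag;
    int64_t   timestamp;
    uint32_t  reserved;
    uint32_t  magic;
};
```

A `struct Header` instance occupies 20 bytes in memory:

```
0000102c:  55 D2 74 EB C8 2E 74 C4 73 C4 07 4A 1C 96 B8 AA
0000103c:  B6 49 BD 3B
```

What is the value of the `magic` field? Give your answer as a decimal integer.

1002260918

`magic` follows `tag` (4 B), `timestamp` (8 B), `reserved` (4 B), so it starts at offset 4 + 8 + 4 = 16 and occupies 4 bytes.
Bytes at offsets 16..19: B6 49 BD 3B.
Little-endian stores the least-significant byte at the lowest address.
Reassemble most-significant byte first: 3B BD 49 B6 → 0x3BBD49B6.
0x3BBD49B6 = 1002260918.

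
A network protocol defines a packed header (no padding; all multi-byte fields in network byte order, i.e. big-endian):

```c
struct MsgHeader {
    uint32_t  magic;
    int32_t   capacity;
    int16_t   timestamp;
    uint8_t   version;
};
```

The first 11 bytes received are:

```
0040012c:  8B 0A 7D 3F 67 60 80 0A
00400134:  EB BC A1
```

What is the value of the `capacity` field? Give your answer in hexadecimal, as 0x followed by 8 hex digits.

0x6760800A

`capacity` follows `magic` (4 bytes), so it starts at byte offset 4 and occupies 4 bytes.
Bytes at offsets 4..7: 67 60 80 0A.
Big-endian: lowest address holds the most-significant byte.
The bytes are already most-significant first: 0x6760800A.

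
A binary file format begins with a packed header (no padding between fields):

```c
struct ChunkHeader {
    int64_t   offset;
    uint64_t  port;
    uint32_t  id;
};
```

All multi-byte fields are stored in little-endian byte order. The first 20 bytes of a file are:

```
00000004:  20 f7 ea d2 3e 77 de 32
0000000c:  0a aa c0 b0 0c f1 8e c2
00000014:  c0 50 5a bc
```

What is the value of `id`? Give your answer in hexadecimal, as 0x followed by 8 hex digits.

0xBC5A50C0

`id` follows `offset` (8 B), `port` (8 B), so it starts at offset 8 + 8 = 16 and occupies 4 bytes.
Bytes at offsets 16..19: C0 50 5A BC.
Little-endian: lowest address holds the least-significant byte.
Reassemble most-significant byte first: BC 5A 50 C0 → 0xBC5A50C0.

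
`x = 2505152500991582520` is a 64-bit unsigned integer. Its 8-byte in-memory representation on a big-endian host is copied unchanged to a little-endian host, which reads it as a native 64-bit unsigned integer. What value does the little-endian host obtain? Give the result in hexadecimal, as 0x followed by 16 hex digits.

0x38E1C841ED16C422

2505152500991582520 in 64-bit hexadecimal is 0x22C416ED41C8E138.
Stored big-endian, the bytes at ascending addresses are 22 C4 16 ED 41 C8 E1 38.
Read back as little-endian, the first byte is least significant, giving 0x38E1C841ED16C422.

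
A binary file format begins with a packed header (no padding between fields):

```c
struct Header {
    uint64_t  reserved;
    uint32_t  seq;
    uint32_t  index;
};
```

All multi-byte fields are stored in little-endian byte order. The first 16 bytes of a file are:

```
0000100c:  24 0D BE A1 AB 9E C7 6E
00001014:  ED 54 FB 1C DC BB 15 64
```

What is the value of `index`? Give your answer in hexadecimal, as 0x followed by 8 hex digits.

`index` follows `reserved` (8 B), `seq` (4 B), so it starts at offset 8 + 4 = 12 and occupies 4 bytes.
Bytes at offsets 12..15: DC BB 15 64.
Little-endian: lowest address holds the least-significant byte.
Reassemble most-significant byte first: 64 15 BB DC → 0x6415BBDC.

0x6415BBDC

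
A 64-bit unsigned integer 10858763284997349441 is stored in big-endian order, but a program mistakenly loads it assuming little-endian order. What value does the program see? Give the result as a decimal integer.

10858763284997349441 in 64-bit hexadecimal is 0x96B213ACEE522041.
Stored big-endian, the bytes at ascending addresses are 96 B2 13 AC EE 52 20 41.
Read back as little-endian, the first byte is least significant, giving 0x412052EEAC13B296.
0x412052EEAC13B296 = 4692841996762722966.

4692841996762722966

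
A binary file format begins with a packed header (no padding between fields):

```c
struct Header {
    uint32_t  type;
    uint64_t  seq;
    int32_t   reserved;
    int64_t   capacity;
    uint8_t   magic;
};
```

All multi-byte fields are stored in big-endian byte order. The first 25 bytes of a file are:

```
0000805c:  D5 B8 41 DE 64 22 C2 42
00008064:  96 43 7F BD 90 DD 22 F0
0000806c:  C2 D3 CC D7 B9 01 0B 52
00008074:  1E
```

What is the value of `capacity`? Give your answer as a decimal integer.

-4407954383371695278

`capacity` follows `type` (4 B), `seq` (8 B), `reserved` (4 B), so it starts at offset 4 + 8 + 4 = 16 and occupies 8 bytes.
Bytes at offsets 16..23: C2 D3 CC D7 B9 01 0B 52.
Big-endian stores the most-significant byte at the lowest address.
The bytes are already most-significant first: 0xC2D3CCD7B9010B52.
Top bit is set, so as a signed 64-bit value this is 0xC2D3CCD7B9010B52 − 2^64 = -4407954383371695278.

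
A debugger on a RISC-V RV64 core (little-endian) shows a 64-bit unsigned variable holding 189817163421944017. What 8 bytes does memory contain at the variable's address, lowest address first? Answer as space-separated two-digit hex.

189817163421944017 in hexadecimal, padded to 64 bits, is 0x02A25DB4560988D1.
Split into bytes (most-significant first): 02 A2 5D B4 56 09 88 D1.
Little-endian stores the least-significant byte at the lowest address.
So at ascending addresses the bytes are D1 88 09 56 B4 5D A2 02.

D1 88 09 56 B4 5D A2 02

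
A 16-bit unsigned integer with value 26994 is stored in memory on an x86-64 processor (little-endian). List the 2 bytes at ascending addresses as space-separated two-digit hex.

26994 in hexadecimal, padded to 16 bits, is 0x6972.
Split into bytes (most-significant first): 69 72.
Little-endian: lowest address holds the least-significant byte.
So at ascending addresses the bytes are 72 69.

72 69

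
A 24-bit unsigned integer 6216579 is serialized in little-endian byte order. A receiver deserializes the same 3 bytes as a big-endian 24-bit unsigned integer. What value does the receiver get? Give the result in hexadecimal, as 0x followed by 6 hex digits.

6216579 in 24-bit hexadecimal is 0x5EDB83.
Stored little-endian, the bytes at ascending addresses are 83 DB 5E.
Read back as big-endian, the last byte is least significant, giving 0x83DB5E.

0x83DB5E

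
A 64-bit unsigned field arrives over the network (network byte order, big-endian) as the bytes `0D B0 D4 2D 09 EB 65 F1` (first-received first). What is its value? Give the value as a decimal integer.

Big-endian stores the most-significant byte at the lowest address.
The bytes are already most-significant first: 0x0DB0D42D09EB65F1.
0x0DB0D42D09EB65F1 = 986521608299177457.

986521608299177457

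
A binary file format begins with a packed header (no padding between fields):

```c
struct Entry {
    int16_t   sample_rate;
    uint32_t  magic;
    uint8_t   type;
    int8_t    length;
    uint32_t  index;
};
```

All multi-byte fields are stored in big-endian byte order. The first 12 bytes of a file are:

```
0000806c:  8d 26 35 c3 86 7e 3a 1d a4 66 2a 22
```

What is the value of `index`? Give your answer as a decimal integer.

`index` follows `sample_rate` (2 B), `magic` (4 B), `type` (1 B), `length` (1 B), so it starts at offset 2 + 4 + 1 + 1 = 8 and occupies 4 bytes.
Bytes at offsets 8..11: A4 66 2A 22.
Big-endian: lowest address holds the most-significant byte.
The bytes are already most-significant first: 0xA4662A22.
0xA4662A22 = 2758158882.

2758158882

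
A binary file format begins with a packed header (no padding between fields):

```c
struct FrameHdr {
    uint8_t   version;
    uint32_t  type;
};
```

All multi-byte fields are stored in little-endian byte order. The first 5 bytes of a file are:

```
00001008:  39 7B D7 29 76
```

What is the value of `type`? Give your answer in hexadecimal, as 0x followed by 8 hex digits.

`type` follows `version` (1 byte), so it starts at byte offset 1 and occupies 4 bytes.
Bytes at offsets 1..4: 7B D7 29 76.
Little-endian: lowest address holds the least-significant byte.
Reassemble most-significant byte first: 76 29 D7 7B → 0x7629D77B.

0x7629D77B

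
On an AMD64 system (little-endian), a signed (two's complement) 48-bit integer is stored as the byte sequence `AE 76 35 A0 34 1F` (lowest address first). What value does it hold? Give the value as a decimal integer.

34310886618798

In little-endian order the low byte comes first in memory.
Reassemble most-significant byte first: 1F 34 A0 35 76 AE → 0x1F34A03576AE.
0x1F34A03576AE = 34310886618798.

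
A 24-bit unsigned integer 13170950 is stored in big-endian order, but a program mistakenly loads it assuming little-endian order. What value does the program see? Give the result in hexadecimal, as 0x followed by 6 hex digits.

0x06F9C8

13170950 in 24-bit hexadecimal is 0xC8F906.
Stored big-endian, the bytes at ascending addresses are C8 F9 06.
Read back as little-endian, the first byte is least significant, giving 0x06F9C8.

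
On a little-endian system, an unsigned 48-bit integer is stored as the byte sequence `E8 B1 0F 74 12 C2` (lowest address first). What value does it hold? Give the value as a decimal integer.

213384512385512

Little-endian stores the least-significant byte at the lowest address.
Reassemble most-significant byte first: C2 12 74 0F B1 E8 → 0xC212740FB1E8.
0xC212740FB1E8 = 213384512385512.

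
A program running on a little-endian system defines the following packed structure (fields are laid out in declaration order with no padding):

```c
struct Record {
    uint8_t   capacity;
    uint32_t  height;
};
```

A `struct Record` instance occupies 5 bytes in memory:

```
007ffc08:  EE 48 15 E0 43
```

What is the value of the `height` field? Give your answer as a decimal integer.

1138758984

`height` follows `capacity` (1 byte), so it starts at byte offset 1 and occupies 4 bytes.
Bytes at offsets 1..4: 48 15 E0 43.
In little-endian order the low byte comes first in memory.
Reassemble most-significant byte first: 43 E0 15 48 → 0x43E01548.
0x43E01548 = 1138758984.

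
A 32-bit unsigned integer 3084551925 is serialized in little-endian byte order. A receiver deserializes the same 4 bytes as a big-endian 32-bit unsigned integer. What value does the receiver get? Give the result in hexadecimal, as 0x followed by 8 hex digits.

3084551925 in 32-bit hexadecimal is 0xB7DA86F5.
Stored little-endian, the bytes at ascending addresses are F5 86 DA B7.
Read back as big-endian, the last byte is least significant, giving 0xF586DAB7.

0xF586DAB7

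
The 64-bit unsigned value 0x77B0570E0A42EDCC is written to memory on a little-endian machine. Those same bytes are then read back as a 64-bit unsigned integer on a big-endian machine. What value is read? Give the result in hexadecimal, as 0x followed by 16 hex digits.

0xCCED420A0E57B077

Stored little-endian, the bytes at ascending addresses are CC ED 42 0A 0E 57 B0 77.
Read back as big-endian, the last byte is least significant, giving 0xCCED420A0E57B077.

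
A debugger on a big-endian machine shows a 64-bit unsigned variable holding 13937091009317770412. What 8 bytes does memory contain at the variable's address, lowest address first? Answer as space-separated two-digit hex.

13937091009317770412 in hexadecimal, padded to 64 bits, is 0xC16A7E6E5CAD14AC.
Split into bytes (most-significant first): C1 6A 7E 6E 5C AD 14 AC.
In big-endian order the high byte comes first in memory.
So the memory order matches the most-significant-first order: C1 6A 7E 6E 5C AD 14 AC.

C1 6A 7E 6E 5C AD 14 AC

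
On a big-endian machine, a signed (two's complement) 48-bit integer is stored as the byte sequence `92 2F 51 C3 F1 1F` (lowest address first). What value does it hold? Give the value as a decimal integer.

-120743043796705

Big-endian stores the most-significant byte at the lowest address.
The bytes are already most-significant first: 0x922F51C3F11F.
Top bit is set, so as a signed 48-bit value this is 0x922F51C3F11F − 2^48 = -120743043796705.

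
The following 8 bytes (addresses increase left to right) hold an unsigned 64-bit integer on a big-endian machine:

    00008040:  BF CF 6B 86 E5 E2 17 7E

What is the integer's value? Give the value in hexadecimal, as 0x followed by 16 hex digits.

0xBFCF6B86E5E2177E

Big-endian stores the most-significant byte at the lowest address.
The bytes are already most-significant first: 0xBFCF6B86E5E2177E.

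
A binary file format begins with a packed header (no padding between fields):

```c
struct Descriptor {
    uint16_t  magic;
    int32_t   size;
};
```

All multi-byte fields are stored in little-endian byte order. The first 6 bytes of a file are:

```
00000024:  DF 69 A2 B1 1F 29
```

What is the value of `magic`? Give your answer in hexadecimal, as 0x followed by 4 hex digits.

0x69DF

`magic` is the first field, at byte offset 0, occupying 2 bytes.
Bytes at offsets 0..1: DF 69.
Little-endian: lowest address holds the least-significant byte.
Reassemble most-significant byte first: 69 DF → 0x69DF.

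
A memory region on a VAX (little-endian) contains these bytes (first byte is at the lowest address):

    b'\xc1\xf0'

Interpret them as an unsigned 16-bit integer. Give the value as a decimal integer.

61633

Little-endian: lowest address holds the least-significant byte.
Reassemble most-significant byte first: F0 C1 → 0xF0C1.
0xF0C1 = 61633.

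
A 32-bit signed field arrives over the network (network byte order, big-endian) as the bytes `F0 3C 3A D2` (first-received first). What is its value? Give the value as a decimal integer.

-264488238

Big-endian: lowest address holds the most-significant byte.
The bytes are already most-significant first: 0xF03C3AD2.
Top bit is set, so as a signed 32-bit value this is 0xF03C3AD2 − 2^32 = -264488238.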